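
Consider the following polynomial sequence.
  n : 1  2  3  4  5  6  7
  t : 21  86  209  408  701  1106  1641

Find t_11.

Δ: 65  123  199  293  405  535
Δ²: 58  76  94  112  130
Δ³: 18  18  18  18
Third differences constant at 18.
130 + 18 = 148;  535 + 148 = 683;  1641 + 683 = 2324
148 + 18 = 166;  683 + 166 = 849;  2324 + 849 = 3173
166 + 18 = 184;  849 + 184 = 1033;  3173 + 1033 = 4206
184 + 18 = 202;  1033 + 202 = 1235;  4206 + 1235 = 5441

5441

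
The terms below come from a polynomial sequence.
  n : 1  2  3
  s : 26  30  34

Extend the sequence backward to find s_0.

22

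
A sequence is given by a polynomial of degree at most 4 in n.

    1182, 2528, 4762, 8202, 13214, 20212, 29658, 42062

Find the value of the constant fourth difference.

First differences: 1346, 2234, 3440, 5012, 6998, 9446, 12404
Second differences: 888, 1206, 1572, 1986, 2448, 2958
Third differences: 318, 366, 414, 462, 510
Fourth differences: 48, 48, 48, 48

48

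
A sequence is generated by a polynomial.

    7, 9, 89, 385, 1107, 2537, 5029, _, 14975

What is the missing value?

Using the first 7 terms:
Δ: 2, 80, 296, 722, 1430, 2492
Δ²: 78, 216, 426, 708, 1062
Δ³: 138, 210, 282, 354
Δ⁴: 72, 72, 72
Constant fourth difference = 72.
Extend forward: 354 + 72 = 426;  1062 + 426 = 1488;  2492 + 1488 = 3980;  5029 + 3980 = 9009

9009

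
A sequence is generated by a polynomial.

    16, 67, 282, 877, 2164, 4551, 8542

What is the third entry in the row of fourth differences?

96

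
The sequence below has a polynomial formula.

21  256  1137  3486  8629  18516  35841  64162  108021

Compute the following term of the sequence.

173064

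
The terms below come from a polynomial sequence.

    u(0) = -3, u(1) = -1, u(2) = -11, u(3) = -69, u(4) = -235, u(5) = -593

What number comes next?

2  -10  -58  -166  -358
-12  -48  -108  -192
-36  -60  -84
-24  -24
The fourth differences are constant (-24).
-84 − 24 = -108;  -192 − 108 = -300;  -358 − 300 = -658;  -593 − 658 = -1251

-1251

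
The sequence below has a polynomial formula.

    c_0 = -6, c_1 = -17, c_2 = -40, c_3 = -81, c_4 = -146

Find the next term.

Δ: -11  -23  -41  -65
Δ²: -12  -18  -24
Δ³: -6  -6
The third differences are constant (-6).
-24 − 6 = -30;  -65 − 30 = -95;  -146 − 95 = -241

-241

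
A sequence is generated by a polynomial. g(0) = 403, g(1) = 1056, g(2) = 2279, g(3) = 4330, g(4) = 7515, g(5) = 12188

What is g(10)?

First differences: 653 , 1223 , 2051 , 3185 , 4673
Second differences: 570 , 828 , 1134 , 1488
Third differences: 258 , 306 , 354
Fourth differences: 48 , 48
The fourth differences are constant (48).
354 + 48 = 402;  1488 + 402 = 1890;  4673 + 1890 = 6563;  12188 + 6563 = 18751
402 + 48 = 450;  1890 + 450 = 2340;  6563 + 2340 = 8903;  18751 + 8903 = 27654
450 + 48 = 498;  2340 + 498 = 2838;  8903 + 2838 = 11741;  27654 + 11741 = 39395
498 + 48 = 546;  2838 + 546 = 3384;  11741 + 3384 = 15125;  39395 + 15125 = 54520
546 + 48 = 594;  3384 + 594 = 3978;  15125 + 3978 = 19103;  54520 + 19103 = 73623

73623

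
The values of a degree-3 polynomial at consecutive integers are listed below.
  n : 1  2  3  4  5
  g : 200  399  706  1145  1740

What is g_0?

199  307  439  595
108  132  156
24  24
The third differences are constant at 24.
Work back: 108 − 24 = 84;  199 − 84 = 115;  200 − 115 = 85

85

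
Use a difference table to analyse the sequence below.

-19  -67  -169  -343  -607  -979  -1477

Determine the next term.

-2119

D1: -48  -102  -174  -264  -372  -498
D2: -54  -72  -90  -108  -126
D3: -18  -18  -18  -18
Third differences constant at -18.
-126 − 18 = -144;  -498 − 144 = -642;  -1477 − 642 = -2119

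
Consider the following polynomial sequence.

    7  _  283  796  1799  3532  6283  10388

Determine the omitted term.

Using the last 6 terms:
513, 1003, 1733, 2751, 4105
490, 730, 1018, 1354
240, 288, 336
48, 48
Constant fourth difference = 48.
Extend backward: 240 − 48 = 192;  490 − 192 = 298;  513 − 298 = 215;  283 − 215 = 68

68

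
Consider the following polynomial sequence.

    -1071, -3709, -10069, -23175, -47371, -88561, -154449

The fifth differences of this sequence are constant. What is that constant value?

-240

D1: -2638, -6360, -13106, -24196, -41190, -65888
D2: -3722, -6746, -11090, -16994, -24698
D3: -3024, -4344, -5904, -7704
D4: -1320, -1560, -1800
D5: -240, -240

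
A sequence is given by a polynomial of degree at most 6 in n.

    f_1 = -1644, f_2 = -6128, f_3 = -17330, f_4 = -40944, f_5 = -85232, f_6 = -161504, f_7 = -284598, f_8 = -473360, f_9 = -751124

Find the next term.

-4484, -11202, -23614, -44288, -76272, -123094, -188762, -277764
-6718, -12412, -20674, -31984, -46822, -65668, -89002
-5694, -8262, -11310, -14838, -18846, -23334
-2568, -3048, -3528, -4008, -4488
-480, -480, -480, -480
Constant fifth difference = -480, so extend:
-4488 − 480 = -4968;  -23334 − 4968 = -28302;  -89002 − 28302 = -117304;  -277764 − 117304 = -395068;  -751124 − 395068 = -1146192

-1146192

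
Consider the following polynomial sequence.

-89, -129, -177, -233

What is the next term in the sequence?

-297

-40, -48, -56
-8, -8
Constant second difference = -8, so extend:
-56 − 8 = -64;  -233 − 64 = -297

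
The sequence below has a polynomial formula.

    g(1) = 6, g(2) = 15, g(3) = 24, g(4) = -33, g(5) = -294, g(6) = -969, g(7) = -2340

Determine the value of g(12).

9  9  -57  -261  -675  -1371
0  -66  -204  -414  -696
-66  -138  -210  -282
-72  -72  -72
The fourth differences are constant (-72).
-282 − 72 = -354;  -696 − 354 = -1050;  -1371 − 1050 = -2421;  -2340 − 2421 = -4761
-354 − 72 = -426;  -1050 − 426 = -1476;  -2421 − 1476 = -3897;  -4761 − 3897 = -8658
-426 − 72 = -498;  -1476 − 498 = -1974;  -3897 − 1974 = -5871;  -8658 − 5871 = -14529
-498 − 72 = -570;  -1974 − 570 = -2544;  -5871 − 2544 = -8415;  -14529 − 8415 = -22944
-570 − 72 = -642;  -2544 − 642 = -3186;  -8415 − 3186 = -11601;  -22944 − 11601 = -34545

-34545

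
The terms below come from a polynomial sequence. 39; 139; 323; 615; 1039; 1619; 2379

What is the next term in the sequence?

3343

D1: 100 , 184 , 292 , 424 , 580 , 760
D2: 84 , 108 , 132 , 156 , 180
D3: 24 , 24 , 24 , 24
Third differences constant at 24.
180 + 24 = 204;  760 + 204 = 964;  2379 + 964 = 3343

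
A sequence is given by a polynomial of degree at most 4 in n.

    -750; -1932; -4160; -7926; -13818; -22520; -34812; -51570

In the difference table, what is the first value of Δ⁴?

-96

Δ: -1182, -2228, -3766, -5892, -8702, -12292, -16758
Δ²: -1046, -1538, -2126, -2810, -3590, -4466
Δ³: -492, -588, -684, -780, -876
Δ⁴: -96, -96, -96, -96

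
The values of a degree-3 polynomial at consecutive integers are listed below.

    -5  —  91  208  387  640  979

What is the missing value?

24

Using the last 5 terms:
Δ: 117  179  253  339
Δ²: 62  74  86
Δ³: 12  12
Constant third difference = 12.
Extend backward: 62 − 12 = 50;  117 − 50 = 67;  91 − 67 = 24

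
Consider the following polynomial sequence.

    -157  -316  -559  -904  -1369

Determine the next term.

-1972

D1: -159 , -243 , -345 , -465
D2: -84 , -102 , -120
D3: -18 , -18
Third differences constant at -18.
-120 − 18 = -138;  -465 − 138 = -603;  -1369 − 603 = -1972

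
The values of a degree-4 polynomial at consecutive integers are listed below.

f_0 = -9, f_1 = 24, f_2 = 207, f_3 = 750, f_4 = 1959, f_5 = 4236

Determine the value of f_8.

First differences: 33 , 183 , 543 , 1209 , 2277
Second differences: 150 , 360 , 666 , 1068
Third differences: 210 , 306 , 402
Fourth differences: 96 , 96
The fourth differences are constant (96).
402 + 96 = 498;  1068 + 498 = 1566;  2277 + 1566 = 3843;  4236 + 3843 = 8079
498 + 96 = 594;  1566 + 594 = 2160;  3843 + 2160 = 6003;  8079 + 6003 = 14082
594 + 96 = 690;  2160 + 690 = 2850;  6003 + 2850 = 8853;  14082 + 8853 = 22935

22935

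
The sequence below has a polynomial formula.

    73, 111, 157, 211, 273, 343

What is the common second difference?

Δ: 38, 46, 54, 62, 70
Δ²: 8, 8, 8, 8

8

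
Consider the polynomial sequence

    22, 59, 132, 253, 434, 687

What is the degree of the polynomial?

D1: 37, 73, 121, 181, 253
D2: 36, 48, 60, 72
D3: 12, 12, 12
The third differences are constant, so the polynomial has degree 3.

3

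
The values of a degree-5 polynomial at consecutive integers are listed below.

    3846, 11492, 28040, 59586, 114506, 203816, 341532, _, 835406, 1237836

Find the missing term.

545030

Using the first 7 terms:
First differences: 7646  16548  31546  54920  89310  137716
Second differences: 8902  14998  23374  34390  48406
Third differences: 6096  8376  11016  14016
Fourth differences: 2280  2640  3000
Fifth differences: 360  360
Constant fifth difference = 360.
Extend forward: 3000 + 360 = 3360;  14016 + 3360 = 17376;  48406 + 17376 = 65782;  137716 + 65782 = 203498;  341532 + 203498 = 545030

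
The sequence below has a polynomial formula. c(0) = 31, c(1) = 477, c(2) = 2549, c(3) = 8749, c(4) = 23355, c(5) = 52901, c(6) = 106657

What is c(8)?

Δ: 446, 2072, 6200, 14606, 29546, 53756
Δ²: 1626, 4128, 8406, 14940, 24210
Δ³: 2502, 4278, 6534, 9270
Δ⁴: 1776, 2256, 2736
Δ⁵: 480, 480
Fifth differences constant at 480.
2736 + 480 = 3216;  9270 + 3216 = 12486;  24210 + 12486 = 36696;  53756 + 36696 = 90452;  106657 + 90452 = 197109
3216 + 480 = 3696;  12486 + 3696 = 16182;  36696 + 16182 = 52878;  90452 + 52878 = 143330;  197109 + 143330 = 340439

340439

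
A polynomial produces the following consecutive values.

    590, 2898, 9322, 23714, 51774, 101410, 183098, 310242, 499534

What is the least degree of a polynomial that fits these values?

5

D1: 2308, 6424, 14392, 28060, 49636, 81688, 127144, 189292
D2: 4116, 7968, 13668, 21576, 32052, 45456, 62148
D3: 3852, 5700, 7908, 10476, 13404, 16692
D4: 1848, 2208, 2568, 2928, 3288
D5: 360, 360, 360, 360
The fifth differences are constant, so the polynomial has degree 5.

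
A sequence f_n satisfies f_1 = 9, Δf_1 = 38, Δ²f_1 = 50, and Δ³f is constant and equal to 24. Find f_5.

557

Build the table forward from the leading diagonal:
Third differences: 24  24  24  24  24
Second differences: 50  74  98  122  146
First differences: 38  88  162  260  382
f: 9  47  135  297  557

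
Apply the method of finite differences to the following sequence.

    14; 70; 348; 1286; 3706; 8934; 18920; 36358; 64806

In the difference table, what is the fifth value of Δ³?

D1: 56, 278, 938, 2420, 5228, 9986, 17438, 28448
D2: 222, 660, 1482, 2808, 4758, 7452, 11010
D3: 438, 822, 1326, 1950, 2694, 3558
D4: 384, 504, 624, 744, 864
D5: 120, 120, 120, 120

2694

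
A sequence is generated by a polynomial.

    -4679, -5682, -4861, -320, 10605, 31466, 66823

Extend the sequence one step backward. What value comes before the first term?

-3100

-1003, 821, 4541, 10925, 20861, 35357
1824, 3720, 6384, 9936, 14496
1896, 2664, 3552, 4560
768, 888, 1008
120, 120
The fifth differences are constant at 120.
Work back: 768 − 120 = 648;  1896 − 648 = 1248;  1824 − 1248 = 576;  -1003 − 576 = -1579;  -4679 + 1579 = -3100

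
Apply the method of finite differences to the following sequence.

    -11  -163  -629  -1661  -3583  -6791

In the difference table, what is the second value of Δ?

-466

Δ: -152, -466, -1032, -1922, -3208
Δ²: -314, -566, -890, -1286
Δ³: -252, -324, -396
Δ⁴: -72, -72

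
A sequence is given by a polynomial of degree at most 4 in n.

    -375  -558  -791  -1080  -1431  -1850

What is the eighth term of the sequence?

-2916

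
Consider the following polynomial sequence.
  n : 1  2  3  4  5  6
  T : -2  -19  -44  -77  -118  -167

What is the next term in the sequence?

D1: -17 , -25 , -33 , -41 , -49
D2: -8 , -8 , -8 , -8
Second differences constant at -8.
-49 − 8 = -57;  -167 − 57 = -224

-224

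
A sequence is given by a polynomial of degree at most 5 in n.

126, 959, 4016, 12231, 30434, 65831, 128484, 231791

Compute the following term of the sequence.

392966

833, 3057, 8215, 18203, 35397, 62653, 103307
2224, 5158, 9988, 17194, 27256, 40654
2934, 4830, 7206, 10062, 13398
1896, 2376, 2856, 3336
480, 480, 480
The fifth differences are constant (480).
3336 + 480 = 3816;  13398 + 3816 = 17214;  40654 + 17214 = 57868;  103307 + 57868 = 161175;  231791 + 161175 = 392966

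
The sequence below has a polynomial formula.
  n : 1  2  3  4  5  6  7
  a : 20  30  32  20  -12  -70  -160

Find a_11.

-960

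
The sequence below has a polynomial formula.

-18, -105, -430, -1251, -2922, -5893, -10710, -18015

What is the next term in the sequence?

-28546

D1: -87 , -325 , -821 , -1671 , -2971 , -4817 , -7305
D2: -238 , -496 , -850 , -1300 , -1846 , -2488
D3: -258 , -354 , -450 , -546 , -642
D4: -96 , -96 , -96 , -96
The fourth differences are constant (-96).
-642 − 96 = -738;  -2488 − 738 = -3226;  -7305 − 3226 = -10531;  -18015 − 10531 = -28546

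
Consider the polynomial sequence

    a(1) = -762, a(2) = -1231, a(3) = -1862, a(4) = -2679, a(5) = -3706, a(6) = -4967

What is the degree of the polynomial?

3

D1: -469, -631, -817, -1027, -1261
D2: -162, -186, -210, -234
D3: -24, -24, -24
The third differences are constant, so the polynomial has degree 3.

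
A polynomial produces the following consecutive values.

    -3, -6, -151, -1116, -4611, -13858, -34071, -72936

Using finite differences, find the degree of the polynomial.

5

-3, -145, -965, -3495, -9247, -20213, -38865
-142, -820, -2530, -5752, -10966, -18652
-678, -1710, -3222, -5214, -7686
-1032, -1512, -1992, -2472
-480, -480, -480
The fifth differences are constant, so the polynomial has degree 5.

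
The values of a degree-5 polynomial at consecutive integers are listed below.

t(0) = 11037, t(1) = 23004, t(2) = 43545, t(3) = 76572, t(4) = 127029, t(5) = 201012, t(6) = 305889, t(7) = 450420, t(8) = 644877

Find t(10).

First differences: 11967, 20541, 33027, 50457, 73983, 104877, 144531, 194457
Second differences: 8574, 12486, 17430, 23526, 30894, 39654, 49926
Third differences: 3912, 4944, 6096, 7368, 8760, 10272
Fourth differences: 1032, 1152, 1272, 1392, 1512
Fifth differences: 120, 120, 120, 120
Constant fifth difference = 120, so extend:
1512 + 120 = 1632;  10272 + 1632 = 11904;  49926 + 11904 = 61830;  194457 + 61830 = 256287;  644877 + 256287 = 901164
1632 + 120 = 1752;  11904 + 1752 = 13656;  61830 + 13656 = 75486;  256287 + 75486 = 331773;  901164 + 331773 = 1232937

1232937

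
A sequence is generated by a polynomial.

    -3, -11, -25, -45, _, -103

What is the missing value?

Using the first 4 terms:
D1: -8  -14  -20
D2: -6  -6
Constant second difference = -6.
Extend forward: -20 − 6 = -26;  -45 − 26 = -71

-71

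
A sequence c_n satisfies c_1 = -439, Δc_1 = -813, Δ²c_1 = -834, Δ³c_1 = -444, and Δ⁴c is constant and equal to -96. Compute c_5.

-10567

Build the table forward from the leading diagonal:
Fourth differences: -96, -96, -96, -96, -96
Third differences: -444, -540, -636, -732, -828
Second differences: -834, -1278, -1818, -2454, -3186
First differences: -813, -1647, -2925, -4743, -7197
c: -439, -1252, -2899, -5824, -10567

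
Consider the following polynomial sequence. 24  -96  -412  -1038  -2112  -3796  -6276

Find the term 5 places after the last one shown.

First differences: -120 , -316 , -626 , -1074 , -1684 , -2480
Second differences: -196 , -310 , -448 , -610 , -796
Third differences: -114 , -138 , -162 , -186
Fourth differences: -24 , -24 , -24
The fourth differences are constant (-24).
-186 − 24 = -210;  -796 − 210 = -1006;  -2480 − 1006 = -3486;  -6276 − 3486 = -9762
-210 − 24 = -234;  -1006 − 234 = -1240;  -3486 − 1240 = -4726;  -9762 − 4726 = -14488
-234 − 24 = -258;  -1240 − 258 = -1498;  -4726 − 1498 = -6224;  -14488 − 6224 = -20712
-258 − 24 = -282;  -1498 − 282 = -1780;  -6224 − 1780 = -8004;  -20712 − 8004 = -28716
-282 − 24 = -306;  -1780 − 306 = -2086;  -8004 − 2086 = -10090;  -28716 − 10090 = -38806

-38806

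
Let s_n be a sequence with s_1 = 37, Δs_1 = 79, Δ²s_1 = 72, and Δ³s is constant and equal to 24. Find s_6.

1392

Build the table forward from the leading diagonal:
Third differences: 24  24  24  24  24  24
Second differences: 72  96  120  144  168  192
First differences: 79  151  247  367  511  679
s: 37  116  267  514  881  1392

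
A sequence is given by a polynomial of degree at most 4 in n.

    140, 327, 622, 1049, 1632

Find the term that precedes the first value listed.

D1: 187, 295, 427, 583
D2: 108, 132, 156
D3: 24, 24
The third differences are constant at 24.
Work back: 108 − 24 = 84;  187 − 84 = 103;  140 − 103 = 37

37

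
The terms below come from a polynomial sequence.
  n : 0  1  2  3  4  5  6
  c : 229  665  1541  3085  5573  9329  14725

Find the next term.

22181

D1: 436 , 876 , 1544 , 2488 , 3756 , 5396
D2: 440 , 668 , 944 , 1268 , 1640
D3: 228 , 276 , 324 , 372
D4: 48 , 48 , 48
The fourth differences are constant (48).
372 + 48 = 420;  1640 + 420 = 2060;  5396 + 2060 = 7456;  14725 + 7456 = 22181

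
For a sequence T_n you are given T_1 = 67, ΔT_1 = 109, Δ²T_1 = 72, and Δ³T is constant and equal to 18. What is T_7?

2161

Build the table forward from the leading diagonal:
D3: 18, 18, 18, 18, 18, 18, 18
D2: 72, 90, 108, 126, 144, 162, 180
D1: 109, 181, 271, 379, 505, 649, 811
T: 67, 176, 357, 628, 1007, 1512, 2161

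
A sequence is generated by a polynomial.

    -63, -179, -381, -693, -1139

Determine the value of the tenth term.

-6219

First differences: -116, -202, -312, -446
Second differences: -86, -110, -134
Third differences: -24, -24
The third differences are constant (-24).
-134 − 24 = -158;  -446 − 158 = -604;  -1139 − 604 = -1743
-158 − 24 = -182;  -604 − 182 = -786;  -1743 − 786 = -2529
-182 − 24 = -206;  -786 − 206 = -992;  -2529 − 992 = -3521
-206 − 24 = -230;  -992 − 230 = -1222;  -3521 − 1222 = -4743
-230 − 24 = -254;  -1222 − 254 = -1476;  -4743 − 1476 = -6219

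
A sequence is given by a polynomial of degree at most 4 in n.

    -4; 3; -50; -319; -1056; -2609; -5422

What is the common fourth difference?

D1: 7, -53, -269, -737, -1553, -2813
D2: -60, -216, -468, -816, -1260
D3: -156, -252, -348, -444
D4: -96, -96, -96

-96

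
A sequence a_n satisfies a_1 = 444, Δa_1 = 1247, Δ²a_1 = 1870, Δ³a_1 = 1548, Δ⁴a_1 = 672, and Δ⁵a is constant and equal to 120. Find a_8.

128663

Build the table forward from the leading diagonal:
D5: 120  120  120  120  120  120  120  120
D4: 672  792  912  1032  1152  1272  1392  1512
D3: 1548  2220  3012  3924  4956  6108  7380  8772
D2: 1870  3418  5638  8650  12574  17530  23638  31018
D1: 1247  3117  6535  12173  20823  33397  50927  74565
a: 444  1691  4808  11343  23516  44339  77736  128663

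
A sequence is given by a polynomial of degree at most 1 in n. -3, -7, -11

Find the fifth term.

-4 , -4
First differences constant at -4.
-11 − 4 = -15
-15 − 4 = -19

-19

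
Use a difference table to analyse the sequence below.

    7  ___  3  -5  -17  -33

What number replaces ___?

7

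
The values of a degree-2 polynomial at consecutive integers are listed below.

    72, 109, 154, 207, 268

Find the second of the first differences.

First differences: 37, 45, 53, 61
Second differences: 8, 8, 8

45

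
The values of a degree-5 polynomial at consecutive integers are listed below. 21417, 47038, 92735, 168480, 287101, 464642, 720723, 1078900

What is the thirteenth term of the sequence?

5546565

25621  45697  75745  118621  177541  256081  358177
20076  30048  42876  58920  78540  102096
9972  12828  16044  19620  23556
2856  3216  3576  3936
360  360  360
Constant fifth difference = 360, so extend:
3936 + 360 = 4296;  23556 + 4296 = 27852;  102096 + 27852 = 129948;  358177 + 129948 = 488125;  1078900 + 488125 = 1567025
4296 + 360 = 4656;  27852 + 4656 = 32508;  129948 + 32508 = 162456;  488125 + 162456 = 650581;  1567025 + 650581 = 2217606
4656 + 360 = 5016;  32508 + 5016 = 37524;  162456 + 37524 = 199980;  650581 + 199980 = 850561;  2217606 + 850561 = 3068167
5016 + 360 = 5376;  37524 + 5376 = 42900;  199980 + 42900 = 242880;  850561 + 242880 = 1093441;  3068167 + 1093441 = 4161608
5376 + 360 = 5736;  42900 + 5736 = 48636;  242880 + 48636 = 291516;  1093441 + 291516 = 1384957;  4161608 + 1384957 = 5546565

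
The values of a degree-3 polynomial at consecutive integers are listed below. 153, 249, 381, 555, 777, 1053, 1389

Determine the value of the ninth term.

2265

96, 132, 174, 222, 276, 336
36, 42, 48, 54, 60
6, 6, 6, 6
Constant third difference = 6, so extend:
60 + 6 = 66;  336 + 66 = 402;  1389 + 402 = 1791
66 + 6 = 72;  402 + 72 = 474;  1791 + 474 = 2265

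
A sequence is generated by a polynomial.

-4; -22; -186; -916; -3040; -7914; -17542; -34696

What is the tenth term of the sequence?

-107230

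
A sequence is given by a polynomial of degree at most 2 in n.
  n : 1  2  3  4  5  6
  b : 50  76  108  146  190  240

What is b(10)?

500

Δ: 26, 32, 38, 44, 50
Δ²: 6, 6, 6, 6
The second differences are constant (6).
50 + 6 = 56;  240 + 56 = 296
56 + 6 = 62;  296 + 62 = 358
62 + 6 = 68;  358 + 68 = 426
68 + 6 = 74;  426 + 74 = 500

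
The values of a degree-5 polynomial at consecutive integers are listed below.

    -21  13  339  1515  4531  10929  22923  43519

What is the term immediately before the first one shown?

First differences: 34  326  1176  3016  6398  11994  20596
Second differences: 292  850  1840  3382  5596  8602
Third differences: 558  990  1542  2214  3006
Fourth differences: 432  552  672  792
Fifth differences: 120  120  120
The fifth differences are constant at 120.
Work back: 432 − 120 = 312;  558 − 312 = 246;  292 − 246 = 46;  34 − 46 = -12;  -21 + 12 = -9

-9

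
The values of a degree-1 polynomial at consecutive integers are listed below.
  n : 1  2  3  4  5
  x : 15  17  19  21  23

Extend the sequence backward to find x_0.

13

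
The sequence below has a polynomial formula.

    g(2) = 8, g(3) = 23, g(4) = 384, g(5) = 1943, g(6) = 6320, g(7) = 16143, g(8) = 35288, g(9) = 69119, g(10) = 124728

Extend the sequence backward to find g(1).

15  361  1559  4377  9823  19145  33831  55609
346  1198  2818  5446  9322  14686  21778
852  1620  2628  3876  5364  7092
768  1008  1248  1488  1728
240  240  240  240
The fifth differences are constant at 240.
Work back: 768 − 240 = 528;  852 − 528 = 324;  346 − 324 = 22;  15 − 22 = -7;  8 + 7 = 15

15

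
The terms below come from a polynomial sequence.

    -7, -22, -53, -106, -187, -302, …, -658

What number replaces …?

Using the first 6 terms:
First differences: -15, -31, -53, -81, -115
Second differences: -16, -22, -28, -34
Third differences: -6, -6, -6
Constant third difference = -6.
Extend forward: -34 − 6 = -40;  -115 − 40 = -155;  -302 − 155 = -457

-457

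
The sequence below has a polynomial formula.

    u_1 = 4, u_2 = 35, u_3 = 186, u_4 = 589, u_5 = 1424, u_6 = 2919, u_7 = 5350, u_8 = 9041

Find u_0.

31  151  403  835  1495  2431  3691
120  252  432  660  936  1260
132  180  228  276  324
48  48  48  48
The fourth differences are constant at 48.
Work back: 132 − 48 = 84;  120 − 84 = 36;  31 − 36 = -5;  4 + 5 = 9

9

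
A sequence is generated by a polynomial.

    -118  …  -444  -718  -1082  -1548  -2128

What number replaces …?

Using the last 5 terms:
D1: -274  -364  -466  -580
D2: -90  -102  -114
D3: -12  -12
Constant third difference = -12.
Extend backward: -90 + 12 = -78;  -274 + 78 = -196;  -444 + 196 = -248

-248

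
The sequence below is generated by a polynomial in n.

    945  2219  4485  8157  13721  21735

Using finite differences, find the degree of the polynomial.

Δ: 1274, 2266, 3672, 5564, 8014
Δ²: 992, 1406, 1892, 2450
Δ³: 414, 486, 558
Δ⁴: 72, 72
The fourth differences are constant, so the polynomial has degree 4.

4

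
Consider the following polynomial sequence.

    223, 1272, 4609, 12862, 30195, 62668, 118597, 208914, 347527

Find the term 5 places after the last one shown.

D1: 1049, 3337, 8253, 17333, 32473, 55929, 90317, 138613
D2: 2288, 4916, 9080, 15140, 23456, 34388, 48296
D3: 2628, 4164, 6060, 8316, 10932, 13908
D4: 1536, 1896, 2256, 2616, 2976
D5: 360, 360, 360, 360
The fifth differences are constant (360).
2976 + 360 = 3336;  13908 + 3336 = 17244;  48296 + 17244 = 65540;  138613 + 65540 = 204153;  347527 + 204153 = 551680
3336 + 360 = 3696;  17244 + 3696 = 20940;  65540 + 20940 = 86480;  204153 + 86480 = 290633;  551680 + 290633 = 842313
3696 + 360 = 4056;  20940 + 4056 = 24996;  86480 + 24996 = 111476;  290633 + 111476 = 402109;  842313 + 402109 = 1244422
4056 + 360 = 4416;  24996 + 4416 = 29412;  111476 + 29412 = 140888;  402109 + 140888 = 542997;  1244422 + 542997 = 1787419
4416 + 360 = 4776;  29412 + 4776 = 34188;  140888 + 34188 = 175076;  542997 + 175076 = 718073;  1787419 + 718073 = 2505492

2505492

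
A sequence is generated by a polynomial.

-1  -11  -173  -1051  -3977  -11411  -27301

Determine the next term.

D1: -10, -162, -878, -2926, -7434, -15890
D2: -152, -716, -2048, -4508, -8456
D3: -564, -1332, -2460, -3948
D4: -768, -1128, -1488
D5: -360, -360
Constant fifth difference = -360, so extend:
-1488 − 360 = -1848;  -3948 − 1848 = -5796;  -8456 − 5796 = -14252;  -15890 − 14252 = -30142;  -27301 − 30142 = -57443

-57443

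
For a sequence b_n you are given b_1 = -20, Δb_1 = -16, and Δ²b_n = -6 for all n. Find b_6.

Build the table forward from the leading diagonal:
D2: -6  -6  -6  -6  -6  -6
D1: -16  -22  -28  -34  -40  -46
b: -20  -36  -58  -86  -120  -160

-160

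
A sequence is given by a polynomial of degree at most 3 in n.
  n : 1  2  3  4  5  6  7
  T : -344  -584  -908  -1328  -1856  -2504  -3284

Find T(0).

First differences: -240, -324, -420, -528, -648, -780
Second differences: -84, -96, -108, -120, -132
Third differences: -12, -12, -12, -12
The third differences are constant at -12.
Work back: -84 + 12 = -72;  -240 + 72 = -168;  -344 + 168 = -176

-176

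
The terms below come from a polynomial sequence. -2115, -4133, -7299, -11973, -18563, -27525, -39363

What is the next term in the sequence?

-54629

-2018, -3166, -4674, -6590, -8962, -11838
-1148, -1508, -1916, -2372, -2876
-360, -408, -456, -504
-48, -48, -48
The fourth differences are constant (-48).
-504 − 48 = -552;  -2876 − 552 = -3428;  -11838 − 3428 = -15266;  -39363 − 15266 = -54629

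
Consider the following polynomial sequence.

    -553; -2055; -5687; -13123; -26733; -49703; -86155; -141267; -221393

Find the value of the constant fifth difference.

Δ: -1502, -3632, -7436, -13610, -22970, -36452, -55112, -80126
Δ²: -2130, -3804, -6174, -9360, -13482, -18660, -25014
Δ³: -1674, -2370, -3186, -4122, -5178, -6354
Δ⁴: -696, -816, -936, -1056, -1176
Δ⁵: -120, -120, -120, -120

-120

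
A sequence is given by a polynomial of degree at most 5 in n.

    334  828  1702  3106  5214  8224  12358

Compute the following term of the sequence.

17862

494  874  1404  2108  3010  4134
380  530  704  902  1124
150  174  198  222
24  24  24
Constant fourth difference = 24, so extend:
222 + 24 = 246;  1124 + 246 = 1370;  4134 + 1370 = 5504;  12358 + 5504 = 17862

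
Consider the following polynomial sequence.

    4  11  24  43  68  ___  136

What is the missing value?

99

Using the first 5 terms:
Δ: 7  13  19  25
Δ²: 6  6  6
Constant second difference = 6.
Extend forward: 25 + 6 = 31;  68 + 31 = 99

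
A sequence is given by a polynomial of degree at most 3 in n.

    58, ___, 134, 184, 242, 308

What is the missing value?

92

Using the last 4 terms:
50  58  66
8  8
Constant second difference = 8.
Extend backward: 50 − 8 = 42;  134 − 42 = 92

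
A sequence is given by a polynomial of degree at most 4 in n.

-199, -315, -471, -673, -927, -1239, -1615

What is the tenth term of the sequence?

First differences: -116, -156, -202, -254, -312, -376
Second differences: -40, -46, -52, -58, -64
Third differences: -6, -6, -6, -6
Constant third difference = -6, so extend:
-64 − 6 = -70;  -376 − 70 = -446;  -1615 − 446 = -2061
-70 − 6 = -76;  -446 − 76 = -522;  -2061 − 522 = -2583
-76 − 6 = -82;  -522 − 82 = -604;  -2583 − 604 = -3187

-3187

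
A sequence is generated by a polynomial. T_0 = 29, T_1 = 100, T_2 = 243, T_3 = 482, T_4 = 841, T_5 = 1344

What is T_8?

3957

Δ: 71 , 143 , 239 , 359 , 503
Δ²: 72 , 96 , 120 , 144
Δ³: 24 , 24 , 24
The third differences are constant (24).
144 + 24 = 168;  503 + 168 = 671;  1344 + 671 = 2015
168 + 24 = 192;  671 + 192 = 863;  2015 + 863 = 2878
192 + 24 = 216;  863 + 216 = 1079;  2878 + 1079 = 3957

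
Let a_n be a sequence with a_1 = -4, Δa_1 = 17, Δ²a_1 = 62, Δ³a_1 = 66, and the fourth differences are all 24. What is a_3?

Build the table forward from the leading diagonal:
D4: 24, 24, 24
D3: 66, 90, 114
D2: 62, 128, 218
D1: 17, 79, 207
a: -4, 13, 92

92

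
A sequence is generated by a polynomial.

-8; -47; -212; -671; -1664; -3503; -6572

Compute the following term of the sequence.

-11327

Δ: -39  -165  -459  -993  -1839  -3069
Δ²: -126  -294  -534  -846  -1230
Δ³: -168  -240  -312  -384
Δ⁴: -72  -72  -72
The fourth differences are constant (-72).
-384 − 72 = -456;  -1230 − 456 = -1686;  -3069 − 1686 = -4755;  -6572 − 4755 = -11327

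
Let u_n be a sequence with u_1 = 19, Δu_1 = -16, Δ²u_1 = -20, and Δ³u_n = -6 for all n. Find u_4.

Build the table forward from the leading diagonal:
Δ³: -6  -6  -6  -6
Δ²: -20  -26  -32  -38
Δ: -16  -36  -62  -94
u: 19  3  -33  -95

-95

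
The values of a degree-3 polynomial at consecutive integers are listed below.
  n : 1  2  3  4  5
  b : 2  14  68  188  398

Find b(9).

2618

Δ: 12, 54, 120, 210
Δ²: 42, 66, 90
Δ³: 24, 24
Third differences constant at 24.
90 + 24 = 114;  210 + 114 = 324;  398 + 324 = 722
114 + 24 = 138;  324 + 138 = 462;  722 + 462 = 1184
138 + 24 = 162;  462 + 162 = 624;  1184 + 624 = 1808
162 + 24 = 186;  624 + 186 = 810;  1808 + 810 = 2618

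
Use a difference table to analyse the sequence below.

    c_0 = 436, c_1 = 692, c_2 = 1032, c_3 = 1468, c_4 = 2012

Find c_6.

3472

D1: 256, 340, 436, 544
D2: 84, 96, 108
D3: 12, 12
Constant third difference = 12, so extend:
108 + 12 = 120;  544 + 120 = 664;  2012 + 664 = 2676
120 + 12 = 132;  664 + 132 = 796;  2676 + 796 = 3472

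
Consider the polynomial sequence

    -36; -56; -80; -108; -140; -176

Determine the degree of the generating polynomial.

2

First differences: -20, -24, -28, -32, -36
Second differences: -4, -4, -4, -4
The second differences are constant, so the polynomial has degree 2.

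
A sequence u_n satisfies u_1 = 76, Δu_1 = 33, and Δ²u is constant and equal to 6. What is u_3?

148

Build the table forward from the leading diagonal:
Δ²: 6  6  6
Δ: 33  39  45
u: 76  109  148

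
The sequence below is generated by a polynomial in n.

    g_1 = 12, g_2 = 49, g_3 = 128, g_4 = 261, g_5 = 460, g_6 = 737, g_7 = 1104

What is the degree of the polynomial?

First differences: 37, 79, 133, 199, 277, 367
Second differences: 42, 54, 66, 78, 90
Third differences: 12, 12, 12, 12
The third differences are constant, so the polynomial has degree 3.

3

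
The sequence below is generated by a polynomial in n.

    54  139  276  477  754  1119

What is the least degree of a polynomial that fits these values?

3

Δ: 85, 137, 201, 277, 365
Δ²: 52, 64, 76, 88
Δ³: 12, 12, 12
The third differences are constant, so the polynomial has degree 3.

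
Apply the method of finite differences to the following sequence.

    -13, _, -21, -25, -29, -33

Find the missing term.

-17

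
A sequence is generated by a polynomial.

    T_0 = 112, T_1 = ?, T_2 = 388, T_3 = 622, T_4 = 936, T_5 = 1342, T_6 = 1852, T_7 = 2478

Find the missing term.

Using the last 6 terms:
Δ: 234  314  406  510  626
Δ²: 80  92  104  116
Δ³: 12  12  12
Constant third difference = 12.
Extend backward: 80 − 12 = 68;  234 − 68 = 166;  388 − 166 = 222

222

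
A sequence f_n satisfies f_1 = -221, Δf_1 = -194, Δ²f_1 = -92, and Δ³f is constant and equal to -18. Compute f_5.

-1621

Build the table forward from the leading diagonal:
Third differences: -18, -18, -18, -18, -18
Second differences: -92, -110, -128, -146, -164
First differences: -194, -286, -396, -524, -670
f: -221, -415, -701, -1097, -1621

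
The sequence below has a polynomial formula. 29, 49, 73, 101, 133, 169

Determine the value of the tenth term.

353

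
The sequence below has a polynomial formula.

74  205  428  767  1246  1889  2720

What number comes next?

3763

D1: 131, 223, 339, 479, 643, 831
D2: 92, 116, 140, 164, 188
D3: 24, 24, 24, 24
Constant third difference = 24, so extend:
188 + 24 = 212;  831 + 212 = 1043;  2720 + 1043 = 3763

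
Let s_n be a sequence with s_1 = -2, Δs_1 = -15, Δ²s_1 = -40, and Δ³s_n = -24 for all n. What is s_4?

Build the table forward from the leading diagonal:
D3: -24  -24  -24  -24
D2: -40  -64  -88  -112
D1: -15  -55  -119  -207
s: -2  -17  -72  -191

-191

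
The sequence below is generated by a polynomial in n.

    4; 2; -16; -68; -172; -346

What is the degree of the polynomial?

3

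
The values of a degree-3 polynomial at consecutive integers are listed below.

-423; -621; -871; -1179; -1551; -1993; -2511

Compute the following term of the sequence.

-198  -250  -308  -372  -442  -518
-52  -58  -64  -70  -76
-6  -6  -6  -6
The third differences are constant (-6).
-76 − 6 = -82;  -518 − 82 = -600;  -2511 − 600 = -3111

-3111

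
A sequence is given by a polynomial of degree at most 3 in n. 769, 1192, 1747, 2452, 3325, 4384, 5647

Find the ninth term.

8857

423  555  705  873  1059  1263
132  150  168  186  204
18  18  18  18
Constant third difference = 18, so extend:
204 + 18 = 222;  1263 + 222 = 1485;  5647 + 1485 = 7132
222 + 18 = 240;  1485 + 240 = 1725;  7132 + 1725 = 8857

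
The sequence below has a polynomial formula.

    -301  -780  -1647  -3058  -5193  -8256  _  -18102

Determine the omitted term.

-12475

Using the first 6 terms:
-479, -867, -1411, -2135, -3063
-388, -544, -724, -928
-156, -180, -204
-24, -24
Constant fourth difference = -24.
Extend forward: -204 − 24 = -228;  -928 − 228 = -1156;  -3063 − 1156 = -4219;  -8256 − 4219 = -12475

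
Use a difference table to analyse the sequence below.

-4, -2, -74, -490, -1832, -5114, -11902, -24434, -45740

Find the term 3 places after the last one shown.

First differences: 2 , -72 , -416 , -1342 , -3282 , -6788 , -12532 , -21306
Second differences: -74 , -344 , -926 , -1940 , -3506 , -5744 , -8774
Third differences: -270 , -582 , -1014 , -1566 , -2238 , -3030
Fourth differences: -312 , -432 , -552 , -672 , -792
Fifth differences: -120 , -120 , -120 , -120
Constant fifth difference = -120, so extend:
-792 − 120 = -912;  -3030 − 912 = -3942;  -8774 − 3942 = -12716;  -21306 − 12716 = -34022;  -45740 − 34022 = -79762
-912 − 120 = -1032;  -3942 − 1032 = -4974;  -12716 − 4974 = -17690;  -34022 − 17690 = -51712;  -79762 − 51712 = -131474
-1032 − 120 = -1152;  -4974 − 1152 = -6126;  -17690 − 6126 = -23816;  -51712 − 23816 = -75528;  -131474 − 75528 = -207002

-207002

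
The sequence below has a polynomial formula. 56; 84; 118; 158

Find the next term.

204

D1: 28  34  40
D2: 6  6
Second differences constant at 6.
40 + 6 = 46;  158 + 46 = 204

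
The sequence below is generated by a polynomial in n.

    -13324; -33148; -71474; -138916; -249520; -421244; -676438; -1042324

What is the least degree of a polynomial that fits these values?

Δ: -19824, -38326, -67442, -110604, -171724, -255194, -365886
Δ²: -18502, -29116, -43162, -61120, -83470, -110692
Δ³: -10614, -14046, -17958, -22350, -27222
Δ⁴: -3432, -3912, -4392, -4872
Δ⁵: -480, -480, -480
The fifth differences are constant, so the polynomial has degree 5.

5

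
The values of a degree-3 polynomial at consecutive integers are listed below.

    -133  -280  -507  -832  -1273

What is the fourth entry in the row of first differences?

-441

D1: -147, -227, -325, -441
D2: -80, -98, -116
D3: -18, -18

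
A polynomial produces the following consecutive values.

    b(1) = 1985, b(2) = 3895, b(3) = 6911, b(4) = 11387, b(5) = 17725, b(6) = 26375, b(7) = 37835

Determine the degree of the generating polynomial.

4

First differences: 1910, 3016, 4476, 6338, 8650, 11460
Second differences: 1106, 1460, 1862, 2312, 2810
Third differences: 354, 402, 450, 498
Fourth differences: 48, 48, 48
The fourth differences are constant, so the polynomial has degree 4.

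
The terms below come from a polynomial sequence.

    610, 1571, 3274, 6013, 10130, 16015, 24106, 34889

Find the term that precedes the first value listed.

145

D1: 961  1703  2739  4117  5885  8091  10783
D2: 742  1036  1378  1768  2206  2692
D3: 294  342  390  438  486
D4: 48  48  48  48
The fourth differences are constant at 48.
Work back: 294 − 48 = 246;  742 − 246 = 496;  961 − 496 = 465;  610 − 465 = 145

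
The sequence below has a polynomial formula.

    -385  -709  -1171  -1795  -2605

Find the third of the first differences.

Δ: -324, -462, -624, -810
Δ²: -138, -162, -186
Δ³: -24, -24

-624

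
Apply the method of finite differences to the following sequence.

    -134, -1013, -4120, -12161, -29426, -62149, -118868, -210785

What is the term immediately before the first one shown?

-1

D1: -879, -3107, -8041, -17265, -32723, -56719, -91917
D2: -2228, -4934, -9224, -15458, -23996, -35198
D3: -2706, -4290, -6234, -8538, -11202
D4: -1584, -1944, -2304, -2664
D5: -360, -360, -360
The fifth differences are constant at -360.
Work back: -1584 + 360 = -1224;  -2706 + 1224 = -1482;  -2228 + 1482 = -746;  -879 + 746 = -133;  -134 + 133 = -1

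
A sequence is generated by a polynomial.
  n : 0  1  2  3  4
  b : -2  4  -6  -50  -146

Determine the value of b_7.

-926

Δ: 6 , -10 , -44 , -96
Δ²: -16 , -34 , -52
Δ³: -18 , -18
The third differences are constant (-18).
-52 − 18 = -70;  -96 − 70 = -166;  -146 − 166 = -312
-70 − 18 = -88;  -166 − 88 = -254;  -312 − 254 = -566
-88 − 18 = -106;  -254 − 106 = -360;  -566 − 360 = -926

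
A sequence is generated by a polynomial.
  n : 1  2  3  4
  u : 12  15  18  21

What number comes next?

24

First differences: 3  3  3
Constant first difference = 3, so extend:
21 + 3 = 24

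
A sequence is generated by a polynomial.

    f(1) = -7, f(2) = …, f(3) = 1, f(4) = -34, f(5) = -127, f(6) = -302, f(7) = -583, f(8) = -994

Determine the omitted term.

2

Using the last 6 terms:
First differences: -35  -93  -175  -281  -411
Second differences: -58  -82  -106  -130
Third differences: -24  -24  -24
Constant third difference = -24.
Extend backward: -58 + 24 = -34;  -35 + 34 = -1;  1 + 1 = 2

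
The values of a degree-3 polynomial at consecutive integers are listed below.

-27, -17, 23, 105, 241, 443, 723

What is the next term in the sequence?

Δ: 10, 40, 82, 136, 202, 280
Δ²: 30, 42, 54, 66, 78
Δ³: 12, 12, 12, 12
The third differences are constant (12).
78 + 12 = 90;  280 + 90 = 370;  723 + 370 = 1093

1093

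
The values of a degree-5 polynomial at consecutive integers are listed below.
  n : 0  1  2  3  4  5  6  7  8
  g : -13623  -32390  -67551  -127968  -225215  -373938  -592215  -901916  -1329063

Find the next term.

-1904190

-18767, -35161, -60417, -97247, -148723, -218277, -309701, -427147
-16394, -25256, -36830, -51476, -69554, -91424, -117446
-8862, -11574, -14646, -18078, -21870, -26022
-2712, -3072, -3432, -3792, -4152
-360, -360, -360, -360
The fifth differences are constant (-360).
-4152 − 360 = -4512;  -26022 − 4512 = -30534;  -117446 − 30534 = -147980;  -427147 − 147980 = -575127;  -1329063 − 575127 = -1904190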